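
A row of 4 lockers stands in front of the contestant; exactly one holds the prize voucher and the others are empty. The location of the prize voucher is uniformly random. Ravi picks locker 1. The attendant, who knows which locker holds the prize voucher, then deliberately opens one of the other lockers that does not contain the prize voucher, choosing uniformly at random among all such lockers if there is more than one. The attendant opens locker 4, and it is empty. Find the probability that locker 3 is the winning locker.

Consider each possible location of the prize voucher in turn.
If it is in locker 1 (prior 1/4): the attendant has 3 equally likely choices, so probability 1/3; weight (1/4)·(1/3) = 1/12.
If it is in either of lockers 2 and 3 (prior 1/4 each): the attendant has 2 equally likely choices, so probability 1/2; weight (1/4)·(1/2) = 1/8 each.
If it is in locker 4 (prior 1/4): the attendant opened locker 4, so this case is ruled out; weight (1/4)·0 = 0.
The weights sum to 1/3.
So P(the prize voucher in locker 3 | the attendant opened locker 4) = (1/8) / (1/3) = 3/8.

3/8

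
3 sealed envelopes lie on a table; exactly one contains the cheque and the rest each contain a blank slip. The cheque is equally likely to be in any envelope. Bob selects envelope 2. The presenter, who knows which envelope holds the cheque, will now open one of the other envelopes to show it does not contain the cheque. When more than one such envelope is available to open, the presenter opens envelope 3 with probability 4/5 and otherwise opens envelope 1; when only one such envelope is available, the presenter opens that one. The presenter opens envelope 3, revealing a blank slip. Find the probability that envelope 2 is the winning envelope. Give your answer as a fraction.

4/9

Apply Bayes' rule, conditioning on where the cheque actually is.
If it is in envelope 1 (prior 1/3): only envelope 3 is available, probability 1; weight (1/3)·1 = 1/3.
If it is in envelope 2 (prior 1/3): envelope 3 is available, opened with probability 4/5; weight (1/3)·(4/5) = 4/15.
If it is in envelope 3 (prior 1/3): the presenter opened envelope 3, so this case is ruled out; weight (1/3)·0 = 0.
The weights sum to 3/5.
So P(the cheque in envelope 2 | the presenter opened envelope 3) = (4/15) / (3/5) = 4/9.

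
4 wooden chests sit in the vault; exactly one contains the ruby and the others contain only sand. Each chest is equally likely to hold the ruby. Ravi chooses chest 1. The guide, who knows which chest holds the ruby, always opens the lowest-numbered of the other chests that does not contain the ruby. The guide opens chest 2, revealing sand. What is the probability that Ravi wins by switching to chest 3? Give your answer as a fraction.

Condition on the true location of the ruby.
If it is in any of chests 1, 3, and 4 (prior 1/4 each): chest 2 is the lowest-numbered option available, probability 1; weight (1/4)·1 = 1/4 each.
If it is in chest 2 (prior 1/4): the guide opened chest 2, so this case is ruled out; weight (1/4)·0 = 0.
The weights sum to 3/4.
So P(the ruby in chest 3 | the guide opened chest 2) = (1/4) / (3/4) = 1/3.

1/3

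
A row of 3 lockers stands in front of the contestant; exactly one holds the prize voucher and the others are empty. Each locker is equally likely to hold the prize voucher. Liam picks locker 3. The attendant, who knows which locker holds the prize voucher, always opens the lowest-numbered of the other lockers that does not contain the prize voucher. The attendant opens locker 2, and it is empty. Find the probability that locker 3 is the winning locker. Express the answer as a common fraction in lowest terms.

0

Condition on the true location of the prize voucher.
If it is in locker 1 (prior 1/3): locker 2 is the lowest-numbered option available, probability 1; weight (1/3)·1 = 1/3.
If it is in locker 2 (prior 1/3): the attendant opened locker 2, so this case is ruled out; weight (1/3)·0 = 0.
If it is in locker 3 (prior 1/3): the attendant would have opened locker 1 instead, probability 0; weight (1/3)·0 = 0.
The weights sum to 1/3.
So P(the prize voucher in locker 3 | the attendant opened locker 2) = 0 / (1/3) = 0.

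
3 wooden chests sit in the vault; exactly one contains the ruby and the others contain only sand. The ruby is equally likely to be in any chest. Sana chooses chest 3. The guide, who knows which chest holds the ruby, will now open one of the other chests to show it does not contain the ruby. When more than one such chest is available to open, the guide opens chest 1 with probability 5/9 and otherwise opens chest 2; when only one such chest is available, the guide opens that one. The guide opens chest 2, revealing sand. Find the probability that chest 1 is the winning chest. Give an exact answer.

Apply Bayes' rule, conditioning on where the ruby actually is.
If it is in chest 1 (prior 1/3): only chest 2 is available, probability 1; weight (1/3)·1 = 1/3.
If it is in chest 2 (prior 1/3): the guide opened chest 2, so this case is ruled out; weight (1/3)·0 = 0.
If it is in chest 3 (prior 1/3): chest 1 is available but not opened, probability 4/9; weight (1/3)·(4/9) = 4/27.
The weights sum to 13/27.
So P(the ruby in chest 1 | the guide opened chest 2) = (1/3) / (13/27) = 9/13.

9/13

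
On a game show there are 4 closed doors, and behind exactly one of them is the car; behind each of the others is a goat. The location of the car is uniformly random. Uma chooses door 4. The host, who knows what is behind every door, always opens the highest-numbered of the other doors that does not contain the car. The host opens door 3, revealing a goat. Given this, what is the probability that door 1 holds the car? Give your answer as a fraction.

1/3

Condition on the true location of the car.
If it is behind any of doors 1, 2, and 4 (prior 1/4 each): door 3 is the highest-numbered option available, probability 1; weight (1/4)·1 = 1/4 each.
If it is behind door 3 (prior 1/4): the host opened door 3, so this case is ruled out; weight (1/4)·0 = 0.
The weights sum to 3/4.
So P(the car behind door 1 | the host opened door 3) = (1/4) / (3/4) = 1/3.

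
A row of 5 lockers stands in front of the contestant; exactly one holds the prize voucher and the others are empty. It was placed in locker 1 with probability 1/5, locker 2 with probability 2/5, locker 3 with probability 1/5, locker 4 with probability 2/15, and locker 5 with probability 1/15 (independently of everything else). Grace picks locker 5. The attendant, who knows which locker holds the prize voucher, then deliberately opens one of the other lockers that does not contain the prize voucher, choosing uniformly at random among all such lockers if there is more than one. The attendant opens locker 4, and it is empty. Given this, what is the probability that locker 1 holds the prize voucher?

4/17

Consider each possible location of the prize voucher in turn.
If it is in either of lockers 1 and 3 (prior 1/5 each): the attendant has 3 equally likely choices, so probability 1/3; weight (1/5)·(1/3) = 1/15 each.
If it is in locker 2 (prior 2/5): the attendant has 3 equally likely choices, so probability 1/3; weight (2/5)·(1/3) = 2/15.
If it is in locker 4 (prior 2/15): the attendant opened locker 4, so this case is ruled out; weight (2/15)·0 = 0.
If it is in locker 5 (prior 1/15): the attendant has 4 equally likely choices, so probability 1/4; weight (1/15)·(1/4) = 1/60.
The weights sum to 17/60.
So P(the prize voucher in locker 1 | the attendant opened locker 4) = (1/15) / (17/60) = 4/17.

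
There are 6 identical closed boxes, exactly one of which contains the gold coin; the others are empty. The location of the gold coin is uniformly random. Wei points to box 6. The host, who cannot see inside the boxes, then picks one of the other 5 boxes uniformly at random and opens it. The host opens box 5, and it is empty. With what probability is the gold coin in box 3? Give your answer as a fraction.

Apply Bayes' rule, conditioning on where the gold coin actually is.
If it is in any of boxes 1, 2, 3, 4, and 6 (prior 1/6 each): the host picks box 5 with probability 1/5 regardless, and it is not the prize; weight (1/6)·(1/5) = 1/30 each.
If it is in box 5 (prior 1/6): the host opened box 5, so this case is ruled out; weight (1/6)·0 = 0.
The weights sum to 1/6.
So P(the gold coin in box 3 | the host opened box 5) = (1/30) / (1/6) = 1/5.

1/5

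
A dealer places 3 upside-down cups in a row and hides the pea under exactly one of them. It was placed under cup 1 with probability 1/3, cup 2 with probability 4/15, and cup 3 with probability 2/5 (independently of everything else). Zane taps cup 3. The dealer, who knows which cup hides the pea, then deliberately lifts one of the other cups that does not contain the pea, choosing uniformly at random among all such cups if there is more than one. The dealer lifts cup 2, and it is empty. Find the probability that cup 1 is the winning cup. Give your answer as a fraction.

5/8

Consider each possible location of the pea in turn.
If it is under cup 1 (prior 1/3): the dealer has no choice, probability 1; weight (1/3)·1 = 1/3.
If it is under cup 2 (prior 4/15): the dealer opened cup 2, so this case is ruled out; weight (4/15)·0 = 0.
If it is under cup 3 (prior 2/5): the dealer has 2 equally likely choices, so probability 1/2; weight (2/5)·(1/2) = 1/5.
The weights sum to 8/15.
So P(the pea under cup 1 | the dealer opened cup 2) = (1/3) / (8/15) = 5/8.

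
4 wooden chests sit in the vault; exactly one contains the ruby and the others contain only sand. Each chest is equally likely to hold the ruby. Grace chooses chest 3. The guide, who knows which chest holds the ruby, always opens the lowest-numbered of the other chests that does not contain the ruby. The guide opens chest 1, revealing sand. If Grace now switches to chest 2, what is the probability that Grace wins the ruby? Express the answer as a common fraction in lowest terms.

1/3

Consider each possible location of the ruby in turn.
If it is in chest 1 (prior 1/4): the guide opened chest 1, so this case is ruled out; weight (1/4)·0 = 0.
If it is in any of chests 2, 3, and 4 (prior 1/4 each): chest 1 is the lowest-numbered option available, probability 1; weight (1/4)·1 = 1/4 each.
The weights sum to 3/4.
So P(the ruby in chest 2 | the guide opened chest 1) = (1/4) / (3/4) = 1/3.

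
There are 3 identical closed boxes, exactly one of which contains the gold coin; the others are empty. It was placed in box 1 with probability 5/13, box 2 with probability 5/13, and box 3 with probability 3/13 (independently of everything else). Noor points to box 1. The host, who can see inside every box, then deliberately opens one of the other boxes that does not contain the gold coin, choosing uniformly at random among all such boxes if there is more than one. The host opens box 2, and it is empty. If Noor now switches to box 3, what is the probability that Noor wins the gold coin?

6/11

Condition on the true location of the gold coin.
If it is in box 1 (prior 5/13): the host has 2 equally likely choices, so probability 1/2; weight (5/13)·(1/2) = 5/26.
If it is in box 2 (prior 5/13): the host opened box 2, so this case is ruled out; weight (5/13)·0 = 0.
If it is in box 3 (prior 3/13): the host has no choice, probability 1; weight (3/13)·1 = 3/13.
The weights sum to 11/26.
So P(the gold coin in box 3 | the host opened box 2) = (3/13) / (11/26) = 6/11.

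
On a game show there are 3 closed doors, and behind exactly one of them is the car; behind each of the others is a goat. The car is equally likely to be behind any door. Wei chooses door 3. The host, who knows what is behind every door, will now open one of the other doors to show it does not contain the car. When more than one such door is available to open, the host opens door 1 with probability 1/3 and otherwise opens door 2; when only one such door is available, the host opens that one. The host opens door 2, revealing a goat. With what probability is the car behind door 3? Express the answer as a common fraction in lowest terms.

2/5

Condition on the true location of the car.
If it is behind door 1 (prior 1/3): only door 2 is available, probability 1; weight (1/3)·1 = 1/3.
If it is behind door 2 (prior 1/3): the host opened door 2, so this case is ruled out; weight (1/3)·0 = 0.
If it is behind door 3 (prior 1/3): door 1 is available but not opened, probability 2/3; weight (1/3)·(2/3) = 2/9.
The weights sum to 5/9.
So P(the car behind door 3 | the host opened door 2) = (2/9) / (5/9) = 2/5.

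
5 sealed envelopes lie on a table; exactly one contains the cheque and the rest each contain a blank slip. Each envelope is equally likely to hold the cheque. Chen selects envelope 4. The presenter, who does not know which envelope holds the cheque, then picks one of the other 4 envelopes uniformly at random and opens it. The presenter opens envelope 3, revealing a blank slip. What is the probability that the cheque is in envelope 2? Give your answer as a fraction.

Because the presenter chose which envelope to open without knowing where the cheque is, the choice is independent of the prize location. Learning that envelope 3 does not hold the cheque simply rules out that one location and leaves the remaining 4 envelopes still equally likely by symmetry.
So P(the cheque in envelope 2) = 1/4.

1/4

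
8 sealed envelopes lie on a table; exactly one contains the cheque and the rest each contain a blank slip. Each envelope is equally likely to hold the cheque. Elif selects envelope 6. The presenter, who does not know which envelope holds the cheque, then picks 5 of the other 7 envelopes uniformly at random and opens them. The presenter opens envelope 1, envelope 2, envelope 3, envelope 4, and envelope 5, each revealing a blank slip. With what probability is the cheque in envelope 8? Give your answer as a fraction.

Apply Bayes' rule, conditioning on where the cheque actually is.
If it is in any of envelopes 1, 2, 3, 4, and 5 (prior 1/8 each): that envelope was opened and seen not to hold the prize — ruled out; weight (1/8)·0 = 0 each.
If it is in any of envelopes 6, 7, and 8 (prior 1/8 each): the presenter picks exactly this set with probability 1/21 regardless, and none is the prize; weight (1/8)·(1/21) = 1/168 each.
The weights sum to 1/56.
So P(the cheque in envelope 8 | the presenter opened envelope 1, envelope 2, envelope 3, envelope 4, and envelope 5) = (1/168) / (1/56) = 1/3.

1/3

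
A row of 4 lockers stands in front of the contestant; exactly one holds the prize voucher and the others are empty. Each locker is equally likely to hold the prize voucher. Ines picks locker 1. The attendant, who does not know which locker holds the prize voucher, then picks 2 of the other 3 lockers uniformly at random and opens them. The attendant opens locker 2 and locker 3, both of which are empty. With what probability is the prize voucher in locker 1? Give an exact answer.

1/2

Condition on the true location of the prize voucher.
If it is in either of lockers 1 and 4 (prior 1/4 each): the attendant picks exactly this set with probability 1/3 regardless, and none is the prize; weight (1/4)·(1/3) = 1/12 each.
If it is in either of lockers 2 and 3 (prior 1/4 each): that locker was opened and seen not to hold the prize — ruled out; weight (1/4)·0 = 0 each.
The weights sum to 1/6.
So P(the prize voucher in locker 1 | the attendant opened locker 2 and locker 3) = (1/12) / (1/6) = 1/2.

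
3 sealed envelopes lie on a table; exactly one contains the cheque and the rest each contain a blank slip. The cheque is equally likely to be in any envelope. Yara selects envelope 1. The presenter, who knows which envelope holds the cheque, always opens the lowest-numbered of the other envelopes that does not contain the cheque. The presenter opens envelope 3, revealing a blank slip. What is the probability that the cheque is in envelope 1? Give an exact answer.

Apply Bayes' rule, conditioning on where the cheque actually is.
If it is in envelope 1 (prior 1/3): the presenter would have opened envelope 2 instead, probability 0; weight (1/3)·0 = 0.
If it is in envelope 2 (prior 1/3): envelope 3 is the lowest-numbered option available, probability 1; weight (1/3)·1 = 1/3.
If it is in envelope 3 (prior 1/3): the presenter opened envelope 3, so this case is ruled out; weight (1/3)·0 = 0.
The weights sum to 1/3.
So P(the cheque in envelope 1 | the presenter opened envelope 3) = 0 / (1/3) = 0.

0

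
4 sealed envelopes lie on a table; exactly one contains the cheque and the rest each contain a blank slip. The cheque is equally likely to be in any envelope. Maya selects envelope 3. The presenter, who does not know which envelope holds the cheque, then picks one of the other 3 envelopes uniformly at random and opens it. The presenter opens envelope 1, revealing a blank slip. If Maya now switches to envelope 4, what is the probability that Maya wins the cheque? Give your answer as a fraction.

1/3

Consider each possible location of the cheque in turn.
If it is in envelope 1 (prior 1/4): the presenter opened envelope 1, so this case is ruled out; weight (1/4)·0 = 0.
If it is in any of envelopes 2, 3, and 4 (prior 1/4 each): the presenter picks envelope 1 with probability 1/3 regardless, and it is not the prize; weight (1/4)·(1/3) = 1/12 each.
The weights sum to 1/4.
So P(the cheque in envelope 4 | the presenter opened envelope 1) = (1/12) / (1/4) = 1/3.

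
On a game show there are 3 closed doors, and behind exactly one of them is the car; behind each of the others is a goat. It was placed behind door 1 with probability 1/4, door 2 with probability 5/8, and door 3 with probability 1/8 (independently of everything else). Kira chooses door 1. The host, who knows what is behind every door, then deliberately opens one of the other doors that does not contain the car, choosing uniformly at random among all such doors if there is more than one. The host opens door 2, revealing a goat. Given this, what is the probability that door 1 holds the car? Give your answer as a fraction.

1/2

Condition on the true location of the car.
If it is behind door 1 (prior 1/4): the host has 2 equally likely choices, so probability 1/2; weight (1/4)·(1/2) = 1/8.
If it is behind door 2 (prior 5/8): the host opened door 2, so this case is ruled out; weight (5/8)·0 = 0.
If it is behind door 3 (prior 1/8): the host has no choice, probability 1; weight (1/8)·1 = 1/8.
The weights sum to 1/4.
So P(the car behind door 1 | the host opened door 2) = (1/8) / (1/4) = 1/2.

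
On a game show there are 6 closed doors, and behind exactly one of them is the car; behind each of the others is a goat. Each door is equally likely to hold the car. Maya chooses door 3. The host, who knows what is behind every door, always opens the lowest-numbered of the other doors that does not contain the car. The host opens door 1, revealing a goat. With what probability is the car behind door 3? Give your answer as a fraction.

Consider each possible location of the car in turn.
If it is behind door 1 (prior 1/6): the host opened door 1, so this case is ruled out; weight (1/6)·0 = 0.
If it is behind any of doors 2, 3, 4, 5, and 6 (prior 1/6 each): door 1 is the lowest-numbered option available, probability 1; weight (1/6)·1 = 1/6 each.
The weights sum to 5/6.
So P(the car behind door 3 | the host opened door 1) = (1/6) / (5/6) = 1/5.

1/5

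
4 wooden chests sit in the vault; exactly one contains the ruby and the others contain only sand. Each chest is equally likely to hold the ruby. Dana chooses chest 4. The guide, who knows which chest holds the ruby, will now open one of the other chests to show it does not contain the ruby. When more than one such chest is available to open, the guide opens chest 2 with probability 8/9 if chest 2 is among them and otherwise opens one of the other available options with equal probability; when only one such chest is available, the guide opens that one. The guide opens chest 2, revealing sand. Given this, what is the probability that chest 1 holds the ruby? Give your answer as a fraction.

Condition on the true location of the ruby.
If it is in any of chests 1, 3, and 4 (prior 1/4 each): chest 2 is available, opened with probability 8/9; weight (1/4)·(8/9) = 2/9 each.
If it is in chest 2 (prior 1/4): the guide opened chest 2, so this case is ruled out; weight (1/4)·0 = 0.
The weights sum to 2/3.
So P(the ruby in chest 1 | the guide opened chest 2) = (2/9) / (2/3) = 1/3.

1/3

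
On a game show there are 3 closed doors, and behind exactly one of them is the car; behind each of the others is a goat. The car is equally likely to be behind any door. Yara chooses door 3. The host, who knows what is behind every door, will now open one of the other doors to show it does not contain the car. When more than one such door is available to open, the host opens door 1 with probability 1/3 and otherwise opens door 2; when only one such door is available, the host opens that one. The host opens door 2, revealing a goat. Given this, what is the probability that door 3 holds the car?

2/5

Apply Bayes' rule, conditioning on where the car actually is.
If it is behind door 1 (prior 1/3): only door 2 is available, probability 1; weight (1/3)·1 = 1/3.
If it is behind door 2 (prior 1/3): the host opened door 2, so this case is ruled out; weight (1/3)·0 = 0.
If it is behind door 3 (prior 1/3): door 1 is available but not opened, probability 2/3; weight (1/3)·(2/3) = 2/9.
The weights sum to 5/9.
So P(the car behind door 3 | the host opened door 2) = (2/9) / (5/9) = 2/5.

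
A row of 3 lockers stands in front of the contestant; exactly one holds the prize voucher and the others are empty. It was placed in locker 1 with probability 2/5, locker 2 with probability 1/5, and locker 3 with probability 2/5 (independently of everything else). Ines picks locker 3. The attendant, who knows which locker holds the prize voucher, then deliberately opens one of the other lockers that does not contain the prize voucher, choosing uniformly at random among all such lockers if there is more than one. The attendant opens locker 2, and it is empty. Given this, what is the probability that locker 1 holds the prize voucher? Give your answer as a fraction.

2/3

Consider each possible location of the prize voucher in turn.
If it is in locker 1 (prior 2/5): the attendant has no choice, probability 1; weight (2/5)·1 = 2/5.
If it is in locker 2 (prior 1/5): the attendant opened locker 2, so this case is ruled out; weight (1/5)·0 = 0.
If it is in locker 3 (prior 2/5): the attendant has 2 equally likely choices, so probability 1/2; weight (2/5)·(1/2) = 1/5.
The weights sum to 3/5.
So P(the prize voucher in locker 1 | the attendant opened locker 2) = (2/5) / (3/5) = 2/3.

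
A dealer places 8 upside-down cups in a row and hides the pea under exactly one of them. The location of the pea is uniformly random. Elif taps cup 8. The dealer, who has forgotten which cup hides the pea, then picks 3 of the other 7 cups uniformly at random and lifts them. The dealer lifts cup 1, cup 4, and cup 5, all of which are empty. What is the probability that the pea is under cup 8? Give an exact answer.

Consider each possible location of the pea in turn.
If it is under any of cups 1, 4, and 5 (prior 1/8 each): that cup was opened and seen not to hold the prize — ruled out; weight (1/8)·0 = 0 each.
If it is under any of cups 2, 3, 6, 7, and 8 (prior 1/8 each): the dealer picks exactly this set with probability 1/35 regardless, and none is the prize; weight (1/8)·(1/35) = 1/280 each.
The weights sum to 1/56.
So P(the pea under cup 8 | the dealer opened cup 1, cup 4, and cup 5) = (1/280) / (1/56) = 1/5.

1/5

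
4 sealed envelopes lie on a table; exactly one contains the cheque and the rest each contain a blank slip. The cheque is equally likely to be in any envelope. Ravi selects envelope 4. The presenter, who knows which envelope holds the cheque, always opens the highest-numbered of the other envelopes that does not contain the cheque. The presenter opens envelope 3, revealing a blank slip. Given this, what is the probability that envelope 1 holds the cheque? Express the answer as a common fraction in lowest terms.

1/3

Condition on the true location of the cheque.
If it is in any of envelopes 1, 2, and 4 (prior 1/4 each): envelope 3 is the highest-numbered option available, probability 1; weight (1/4)·1 = 1/4 each.
If it is in envelope 3 (prior 1/4): the presenter opened envelope 3, so this case is ruled out; weight (1/4)·0 = 0.
The weights sum to 3/4.
So P(the cheque in envelope 1 | the presenter opened envelope 3) = (1/4) / (3/4) = 1/3.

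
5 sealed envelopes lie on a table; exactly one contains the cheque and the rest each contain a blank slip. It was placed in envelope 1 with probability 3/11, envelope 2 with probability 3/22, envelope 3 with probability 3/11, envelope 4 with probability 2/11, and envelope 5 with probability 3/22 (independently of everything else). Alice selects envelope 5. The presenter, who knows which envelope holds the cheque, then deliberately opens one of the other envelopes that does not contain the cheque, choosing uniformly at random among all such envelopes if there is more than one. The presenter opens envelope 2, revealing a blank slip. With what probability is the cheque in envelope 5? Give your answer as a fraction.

9/73

Apply Bayes' rule, conditioning on where the cheque actually is.
If it is in either of envelopes 1 and 3 (prior 3/11 each): the presenter has 3 equally likely choices, so probability 1/3; weight (3/11)·(1/3) = 1/11 each.
If it is in envelope 2 (prior 3/22): the presenter opened envelope 2, so this case is ruled out; weight (3/22)·0 = 0.
If it is in envelope 4 (prior 2/11): the presenter has 3 equally likely choices, so probability 1/3; weight (2/11)·(1/3) = 2/33.
If it is in envelope 5 (prior 3/22): the presenter has 4 equally likely choices, so probability 1/4; weight (3/22)·(1/4) = 3/88.
The weights sum to 73/264.
So P(the cheque in envelope 5 | the presenter opened envelope 2) = (3/88) / (73/264) = 9/73.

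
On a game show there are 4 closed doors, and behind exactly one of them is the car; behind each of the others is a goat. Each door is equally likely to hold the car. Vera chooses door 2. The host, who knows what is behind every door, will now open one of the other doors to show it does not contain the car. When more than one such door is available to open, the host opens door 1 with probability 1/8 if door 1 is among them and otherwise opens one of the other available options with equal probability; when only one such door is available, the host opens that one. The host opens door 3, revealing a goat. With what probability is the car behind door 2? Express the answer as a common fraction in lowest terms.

7/29

Condition on the true location of the car.
If it is behind door 1 (prior 1/4): door 1 holds the prize so is unavailable; the host chooses uniformly among the 2 others, probability 1/2; weight (1/4)·(1/2) = 1/8.
If it is behind door 2 (prior 1/4): door 1 is available but not opened; door 3 gets probability (1 − 1/8)/2 = 7/16; weight (1/4)·(7/16) = 7/64.
If it is behind door 3 (prior 1/4): the host opened door 3, so this case is ruled out; weight (1/4)·0 = 0.
If it is behind door 4 (prior 1/4): door 1 is available but not opened, probability 7/8; weight (1/4)·(7/8) = 7/32.
The weights sum to 29/64.
So P(the car behind door 2 | the host opened door 3) = (7/64) / (29/64) = 7/29.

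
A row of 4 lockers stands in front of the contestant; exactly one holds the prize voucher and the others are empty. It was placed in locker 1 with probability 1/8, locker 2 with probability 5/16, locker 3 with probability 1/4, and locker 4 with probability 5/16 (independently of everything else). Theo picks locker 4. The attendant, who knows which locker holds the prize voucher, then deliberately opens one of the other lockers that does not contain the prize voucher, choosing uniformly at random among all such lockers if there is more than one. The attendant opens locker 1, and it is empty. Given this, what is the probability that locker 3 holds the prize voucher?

12/37

Condition on the true location of the prize voucher.
If it is in locker 1 (prior 1/8): the attendant opened locker 1, so this case is ruled out; weight (1/8)·0 = 0.
If it is in locker 2 (prior 5/16): the attendant has 2 equally likely choices, so probability 1/2; weight (5/16)·(1/2) = 5/32.
If it is in locker 3 (prior 1/4): the attendant has 2 equally likely choices, so probability 1/2; weight (1/4)·(1/2) = 1/8.
If it is in locker 4 (prior 5/16): the attendant has 3 equally likely choices, so probability 1/3; weight (5/16)·(1/3) = 5/48.
The weights sum to 37/96.
So P(the prize voucher in locker 3 | the attendant opened locker 1) = (1/8) / (37/96) = 12/37.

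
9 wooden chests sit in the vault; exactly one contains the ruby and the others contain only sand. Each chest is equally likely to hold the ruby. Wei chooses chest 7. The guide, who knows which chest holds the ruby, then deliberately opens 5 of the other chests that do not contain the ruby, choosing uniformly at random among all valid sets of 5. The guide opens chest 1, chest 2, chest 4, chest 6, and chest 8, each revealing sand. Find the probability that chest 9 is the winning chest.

8/27

Consider each possible location of the ruby in turn.
If it is in any of chests 1, 2, 4, 6, and 8 (prior 1/9 each): that chest was opened and seen not to hold the prize — ruled out; weight (1/9)·0 = 0 each.
If it is in any of chests 3, 5, and 9 (prior 1/9 each): the guide has 21 equally likely choices, so probability 1/21; weight (1/9)·(1/21) = 1/189 each.
If it is in chest 7 (prior 1/9): the guide has 56 equally likely choices, so probability 1/56; weight (1/9)·(1/56) = 1/504.
The weights sum to 1/56.
So P(the ruby in chest 9 | the guide opened chest 1, chest 2, chest 4, chest 6, and chest 8) = (1/189) / (1/56) = 8/27.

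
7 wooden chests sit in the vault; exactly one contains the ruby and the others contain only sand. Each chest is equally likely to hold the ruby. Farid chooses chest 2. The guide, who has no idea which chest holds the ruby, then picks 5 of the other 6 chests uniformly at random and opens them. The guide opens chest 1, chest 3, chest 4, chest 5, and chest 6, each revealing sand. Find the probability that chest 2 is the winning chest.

Apply Bayes' rule, conditioning on where the ruby actually is.
If it is in any of chests 1, 3, 4, 5, and 6 (prior 1/7 each): that chest was opened and seen not to hold the prize — ruled out; weight (1/7)·0 = 0 each.
If it is in either of chests 2 and 7 (prior 1/7 each): the guide picks exactly this set with probability 1/6 regardless, and none is the prize; weight (1/7)·(1/6) = 1/42 each.
The weights sum to 1/21.
So P(the ruby in chest 2 | the guide opened chest 1, chest 3, chest 4, chest 5, and chest 6) = (1/42) / (1/21) = 1/2.

1/2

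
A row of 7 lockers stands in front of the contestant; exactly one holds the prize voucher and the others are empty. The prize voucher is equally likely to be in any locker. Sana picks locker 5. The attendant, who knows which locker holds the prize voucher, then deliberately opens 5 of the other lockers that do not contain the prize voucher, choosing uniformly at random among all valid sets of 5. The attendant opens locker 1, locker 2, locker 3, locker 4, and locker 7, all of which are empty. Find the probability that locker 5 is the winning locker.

Apply Bayes' rule, conditioning on where the prize voucher actually is.
If it is in any of lockers 1, 2, 3, 4, and 7 (prior 1/7 each): that locker was opened and seen not to hold the prize — ruled out; weight (1/7)·0 = 0 each.
If it is in locker 5 (prior 1/7): the attendant has 6 equally likely choices, so probability 1/6; weight (1/7)·(1/6) = 1/42.
If it is in locker 6 (prior 1/7): the attendant has no choice, probability 1; weight (1/7)·1 = 1/7.
The weights sum to 1/6.
So P(the prize voucher in locker 5 | the attendant opened locker 1, locker 2, locker 3, locker 4, and locker 7) = (1/42) / (1/6) = 1/7.

1/7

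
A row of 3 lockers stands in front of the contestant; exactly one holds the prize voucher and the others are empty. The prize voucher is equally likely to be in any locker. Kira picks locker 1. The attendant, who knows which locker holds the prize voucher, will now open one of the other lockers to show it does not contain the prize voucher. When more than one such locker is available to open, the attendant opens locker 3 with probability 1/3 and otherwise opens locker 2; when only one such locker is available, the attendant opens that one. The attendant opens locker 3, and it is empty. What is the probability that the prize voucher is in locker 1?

1/4

Condition on the true location of the prize voucher.
If it is in locker 1 (prior 1/3): locker 3 is available, opened with probability 1/3; weight (1/3)·(1/3) = 1/9.
If it is in locker 2 (prior 1/3): only locker 3 is available, probability 1; weight (1/3)·1 = 1/3.
If it is in locker 3 (prior 1/3): the attendant opened locker 3, so this case is ruled out; weight (1/3)·0 = 0.
The weights sum to 4/9.
So P(the prize voucher in locker 1 | the attendant opened locker 3) = (1/9) / (4/9) = 1/4.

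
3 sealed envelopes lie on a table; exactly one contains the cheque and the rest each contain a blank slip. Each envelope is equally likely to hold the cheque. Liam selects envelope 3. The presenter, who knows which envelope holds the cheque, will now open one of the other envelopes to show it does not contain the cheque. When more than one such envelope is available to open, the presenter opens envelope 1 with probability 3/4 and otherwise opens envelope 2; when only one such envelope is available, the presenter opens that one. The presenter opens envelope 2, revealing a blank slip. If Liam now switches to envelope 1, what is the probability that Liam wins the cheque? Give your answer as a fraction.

4/5

Consider each possible location of the cheque in turn.
If it is in envelope 1 (prior 1/3): only envelope 2 is available, probability 1; weight (1/3)·1 = 1/3.
If it is in envelope 2 (prior 1/3): the presenter opened envelope 2, so this case is ruled out; weight (1/3)·0 = 0.
If it is in envelope 3 (prior 1/3): envelope 1 is available but not opened, probability 1/4; weight (1/3)·(1/4) = 1/12.
The weights sum to 5/12.
So P(the cheque in envelope 1 | the presenter opened envelope 2) = (1/3) / (5/12) = 4/5.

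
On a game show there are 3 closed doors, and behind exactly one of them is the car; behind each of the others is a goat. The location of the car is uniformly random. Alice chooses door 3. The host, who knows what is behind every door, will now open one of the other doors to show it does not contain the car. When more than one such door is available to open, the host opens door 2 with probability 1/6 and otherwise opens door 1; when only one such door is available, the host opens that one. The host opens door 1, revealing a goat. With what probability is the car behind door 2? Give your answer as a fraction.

Apply Bayes' rule, conditioning on where the car actually is.
If it is behind door 1 (prior 1/3): the host opened door 1, so this case is ruled out; weight (1/3)·0 = 0.
If it is behind door 2 (prior 1/3): only door 1 is available, probability 1; weight (1/3)·1 = 1/3.
If it is behind door 3 (prior 1/3): door 2 is available but not opened, probability 5/6; weight (1/3)·(5/6) = 5/18.
The weights sum to 11/18.
So P(the car behind door 2 | the host opened door 1) = (1/3) / (11/18) = 6/11.

6/11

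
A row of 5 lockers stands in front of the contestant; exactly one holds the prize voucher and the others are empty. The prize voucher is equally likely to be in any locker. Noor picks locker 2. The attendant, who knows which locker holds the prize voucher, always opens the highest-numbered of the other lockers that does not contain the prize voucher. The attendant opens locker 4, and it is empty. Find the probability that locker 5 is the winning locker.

1

Condition on the true location of the prize voucher.
If it is in any of lockers 1, 2, and 3 (prior 1/5 each): the attendant would have opened locker 5 instead, probability 0; weight (1/5)·0 = 0 each.
If it is in locker 4 (prior 1/5): the attendant opened locker 4, so this case is ruled out; weight (1/5)·0 = 0.
If it is in locker 5 (prior 1/5): locker 4 is the highest-numbered option available, probability 1; weight (1/5)·1 = 1/5.
The weights sum to 1/5.
So P(the prize voucher in locker 5 | the attendant opened locker 4) = (1/5) / (1/5) = 1.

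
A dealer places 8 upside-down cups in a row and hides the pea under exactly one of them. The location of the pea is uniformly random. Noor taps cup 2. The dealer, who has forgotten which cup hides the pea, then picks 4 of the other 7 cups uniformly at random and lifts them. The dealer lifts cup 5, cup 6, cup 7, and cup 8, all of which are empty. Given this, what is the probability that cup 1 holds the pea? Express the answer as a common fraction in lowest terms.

1/4

Because the dealer chose which cups to lift without knowing where the pea is, the choice is independent of the prize location. Learning that none of the 4 opened cups holds the pea simply rules out those 4 locations and leaves the remaining 4 cups still equally likely by symmetry.
So P(the pea under cup 1) = 1/4.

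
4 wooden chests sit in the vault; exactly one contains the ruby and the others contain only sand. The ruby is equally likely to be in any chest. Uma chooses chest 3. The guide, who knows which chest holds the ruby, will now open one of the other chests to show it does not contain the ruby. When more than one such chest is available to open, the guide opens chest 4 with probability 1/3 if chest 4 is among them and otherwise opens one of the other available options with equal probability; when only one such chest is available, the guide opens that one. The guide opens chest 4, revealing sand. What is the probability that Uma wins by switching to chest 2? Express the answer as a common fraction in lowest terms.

1/3

Consider each possible location of the ruby in turn.
If it is in any of chests 1, 2, and 3 (prior 1/4 each): chest 4 is available, opened with probability 1/3; weight (1/4)·(1/3) = 1/12 each.
If it is in chest 4 (prior 1/4): the guide opened chest 4, so this case is ruled out; weight (1/4)·0 = 0.
The weights sum to 1/4.
So P(the ruby in chest 2 | the guide opened chest 4) = (1/12) / (1/4) = 1/3.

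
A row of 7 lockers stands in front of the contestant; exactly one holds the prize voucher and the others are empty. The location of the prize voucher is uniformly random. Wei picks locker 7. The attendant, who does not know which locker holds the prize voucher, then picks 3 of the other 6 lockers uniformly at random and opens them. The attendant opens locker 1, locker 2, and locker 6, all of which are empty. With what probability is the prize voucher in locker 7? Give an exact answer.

1/4

Condition on the true location of the prize voucher.
If it is in any of lockers 1, 2, and 6 (prior 1/7 each): that locker was opened and seen not to hold the prize — ruled out; weight (1/7)·0 = 0 each.
If it is in any of lockers 3, 4, 5, and 7 (prior 1/7 each): the attendant picks exactly this set with probability 1/20 regardless, and none is the prize; weight (1/7)·(1/20) = 1/140 each.
The weights sum to 1/35.
So P(the prize voucher in locker 7 | the attendant opened locker 1, locker 2, and locker 6) = (1/140) / (1/35) = 1/4.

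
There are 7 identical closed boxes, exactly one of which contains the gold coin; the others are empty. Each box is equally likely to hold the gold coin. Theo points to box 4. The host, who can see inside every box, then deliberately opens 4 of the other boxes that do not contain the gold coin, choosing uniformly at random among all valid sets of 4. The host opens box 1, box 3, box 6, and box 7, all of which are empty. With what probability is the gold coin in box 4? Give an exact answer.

1/7

Apply Bayes' rule, conditioning on where the gold coin actually is.
If it is in any of boxes 1, 3, 6, and 7 (prior 1/7 each): that box was opened and seen not to hold the prize — ruled out; weight (1/7)·0 = 0 each.
If it is in either of boxes 2 and 5 (prior 1/7 each): the host has 5 equally likely choices, so probability 1/5; weight (1/7)·(1/5) = 1/35 each.
If it is in box 4 (prior 1/7): the host has 15 equally likely choices, so probability 1/15; weight (1/7)·(1/15) = 1/105.
The weights sum to 1/15.
So P(the gold coin in box 4 | the host opened box 1, box 3, box 6, and box 7) = (1/105) / (1/15) = 1/7.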